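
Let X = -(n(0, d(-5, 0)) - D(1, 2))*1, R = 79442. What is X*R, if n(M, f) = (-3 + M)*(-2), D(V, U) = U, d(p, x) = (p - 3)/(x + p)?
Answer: -317768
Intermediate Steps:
d(p, x) = (-3 + p)/(p + x)
n(M, f) = 6 - 2*M
X = -4 (X = -((6 - 2*0) - 1*2)*1 = -((6 + 0) - 2)*1 = -(6 - 2)*1 = -1*4*1 = -4*1 = -4)
X*R = -4*79442 = -317768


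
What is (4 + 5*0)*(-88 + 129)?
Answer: 164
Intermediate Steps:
(4 + 5*0)*(-88 + 129) = (4 + 0)*41 = 4*41 = 164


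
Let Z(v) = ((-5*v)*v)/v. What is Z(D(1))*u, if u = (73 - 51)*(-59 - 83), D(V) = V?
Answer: 15620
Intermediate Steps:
Z(v) = -5*v (Z(v) = (-5*v²)/v = -5*v)
u = -3124 (u = 22*(-142) = -3124)
Z(D(1))*u = -5*1*(-3124) = -5*(-3124) = 15620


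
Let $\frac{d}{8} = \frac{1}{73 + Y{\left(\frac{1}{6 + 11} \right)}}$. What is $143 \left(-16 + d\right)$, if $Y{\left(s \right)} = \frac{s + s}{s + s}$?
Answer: $- \frac{84084}{37} \approx -2272.5$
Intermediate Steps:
$Y{\left(s \right)} = 1$ ($Y{\left(s \right)} = \frac{2 s}{2 s} = 2 s \frac{1}{2 s} = 1$)
$d = \frac{4}{37}$ ($d = \frac{8}{73 + 1} = \frac{8}{74} = 8 \cdot \frac{1}{74} = \frac{4}{37} \approx 0.10811$)
$143 \left(-16 + d\right) = 143 \left(-16 + \frac{4}{37}\right) = 143 \left(- \frac{588}{37}\right) = - \frac{84084}{37}$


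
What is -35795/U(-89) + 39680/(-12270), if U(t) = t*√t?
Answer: -3968/1227 - 35795*I*√89/7921 ≈ -3.2339 - 42.632*I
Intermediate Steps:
U(t) = t^(3/2)
-35795/U(-89) + 39680/(-12270) = -35795*I*√89/7921 + 39680/(-12270) = -35795*I*√89/7921 + 39680*(-1/12270) = -35795*I*√89/7921 - 3968/1227 = -3968/1227 - 35795*I*√89/7921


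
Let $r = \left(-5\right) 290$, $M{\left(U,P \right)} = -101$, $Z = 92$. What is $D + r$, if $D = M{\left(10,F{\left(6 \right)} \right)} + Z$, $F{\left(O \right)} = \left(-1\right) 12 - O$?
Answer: $-1459$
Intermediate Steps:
$F{\left(O \right)} = -12 - O$
$D = -9$ ($D = -101 + 92 = -9$)
$r = -1450$
$D + r = -9 - 1450 = -1459$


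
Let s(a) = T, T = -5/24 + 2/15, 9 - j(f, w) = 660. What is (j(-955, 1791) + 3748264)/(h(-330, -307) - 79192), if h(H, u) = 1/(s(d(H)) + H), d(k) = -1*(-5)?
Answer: -49479734439/1045572016 ≈ -47.323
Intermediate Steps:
d(k) = 5
j(f, w) = -651 (j(f, w) = 9 - 1*660 = 9 - 660 = -651)
T = -3/40 (T = -5*1/24 + 2*(1/15) = -5/24 + 2/15 = -3/40 ≈ -0.075000)
s(a) = -3/40
h(H, u) = 1/(-3/40 + H)
(j(-955, 1791) + 3748264)/(h(-330, -307) - 79192) = (-651 + 3748264)/(40/(-3 + 40*(-330)) - 79192) = 3747613/(40/(-3 - 13200) - 79192) = 3747613/(40/(-13203) - 79192) = 3747613/(40*(-1/13203) - 79192) = 3747613/(-40/13203 - 79192) = 3747613/(-1045572016/13203) = 3747613*(-13203/1045572016) = -49479734439/1045572016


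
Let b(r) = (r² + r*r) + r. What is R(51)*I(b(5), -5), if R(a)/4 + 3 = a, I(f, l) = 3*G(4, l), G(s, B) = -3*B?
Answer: 8640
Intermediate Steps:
b(r) = r + 2*r² (b(r) = (r² + r²) + r = 2*r² + r = r + 2*r²)
I(f, l) = -9*l (I(f, l) = 3*(-3*l) = -9*l)
R(a) = -12 + 4*a
R(51)*I(b(5), -5) = (-12 + 4*51)*(-9*(-5)) = (-12 + 204)*45 = 192*45 = 8640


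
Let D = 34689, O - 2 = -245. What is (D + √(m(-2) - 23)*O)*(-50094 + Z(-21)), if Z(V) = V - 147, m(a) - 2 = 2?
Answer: -1743538518 + 12213666*I*√19 ≈ -1.7435e+9 + 5.3238e+7*I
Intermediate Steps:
O = -243 (O = 2 - 245 = -243)
m(a) = 4 (m(a) = 2 + 2 = 4)
Z(V) = -147 + V
(D + √(m(-2) - 23)*O)*(-50094 + Z(-21)) = (34689 + √(4 - 23)*(-243))*(-50094 + (-147 - 21)) = (34689 + √(-19)*(-243))*(-50094 - 168) = (34689 + (I*√19)*(-243))*(-50262) = (34689 - 243*I*√19)*(-50262) = -1743538518 + 12213666*I*√19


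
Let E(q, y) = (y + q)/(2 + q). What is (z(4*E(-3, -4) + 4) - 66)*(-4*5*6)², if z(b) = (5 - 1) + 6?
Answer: -806400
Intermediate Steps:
E(q, y) = (q + y)/(2 + q)
z(b) = 10 (z(b) = 4 + 6 = 10)
(z(4*E(-3, -4) + 4) - 66)*(-4*5*6)² = (10 - 66)*(-4*5*6)² = -56*(-20*6)² = -56*(-120)² = -56*14400 = -806400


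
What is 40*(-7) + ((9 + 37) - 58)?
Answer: -292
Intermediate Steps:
40*(-7) + ((9 + 37) - 58) = -280 + (46 - 58) = -280 - 12 = -292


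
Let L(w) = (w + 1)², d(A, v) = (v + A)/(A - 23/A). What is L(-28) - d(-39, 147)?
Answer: 548127/749 ≈ 731.81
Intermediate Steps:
d(A, v) = (A + v)/(A - 23/A)
L(w) = (1 + w)²
L(-28) - d(-39, 147) = (1 - 28)² - (-39)*(-39 + 147)/(-23 + (-39)²) = (-27)² - (-39)*108/(-23 + 1521) = 729 - (-39)*108/1498 = 729 - 1*(-2106/749) = 729 + 2106/749 = 548127/749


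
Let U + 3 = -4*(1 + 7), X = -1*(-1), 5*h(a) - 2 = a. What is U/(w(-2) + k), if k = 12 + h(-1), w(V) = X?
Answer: -175/66 ≈ -2.6515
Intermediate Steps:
h(a) = ⅖ + a/5
X = 1
w(V) = 1
U = -35 (U = -3 - 4*(1 + 7) = -3 - 4*8 = -3 - 32 = -35)
k = 61/5 (k = 12 + (⅖ + (⅕)*(-1)) = 12 + (⅖ - ⅕) = 12 + ⅕ = 61/5 ≈ 12.200)
U/(w(-2) + k) = -35/(1 + 61/5) = -35/66/5 = -35*5/66 = -175/66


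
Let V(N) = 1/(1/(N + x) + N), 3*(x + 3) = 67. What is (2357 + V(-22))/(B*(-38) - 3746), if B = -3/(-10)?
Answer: -2109475/3362873 ≈ -0.62728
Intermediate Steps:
x = 58/3 (x = -3 + (⅓)*67 = -3 + 67/3 = 58/3 ≈ 19.333)
B = 3/10 (B = -3*(-⅒) = 3/10 ≈ 0.30000)
V(N) = 1/(N + 1/(58/3 + N)) (V(N) = 1/(1/(N + 58/3) + N) = 1/(1/(58/3 + N) + N) = 1/(N + 1/(58/3 + N)))
(2357 + V(-22))/(B*(-38) - 3746) = (2357 + (58 + 3*(-22))/(3 + 3*(-22)² + 58*(-22)))/((3/10)*(-38) - 3746) = (2357 + (58 - 66)/(3 + 3*484 - 1276))/(-57/5 - 3746) = (2357 - 8/(3 + 1452 - 1276))/(-18787/5) = (2357 - 8/179)*(-5/18787) = (421895/179)*(-5/18787) = -2109475/3362873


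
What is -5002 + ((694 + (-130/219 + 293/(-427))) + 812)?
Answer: -327041125/93513 ≈ -3497.3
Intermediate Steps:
-5002 + ((694 + (-130/219 + 293/(-427))) + 812) = -5002 + ((694 + (-130*1/219 + 293*(-1/427))) + 812) = -5002 + ((694 + (-130/219 - 293/427)) + 812) = -5002 + ((694 - 119677/93513) + 812) = -5002 + (64778345/93513 + 812) = -5002 + 140710901/93513 = -327041125/93513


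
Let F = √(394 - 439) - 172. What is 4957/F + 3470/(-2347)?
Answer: -2103874218/69539263 - 14871*I*√5/29629 ≈ -30.254 - 1.1223*I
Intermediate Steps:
F = -172 + 3*I*√5 (F = √(-45) - 172 = 3*I*√5 - 172 = -172 + 3*I*√5 ≈ -172.0 + 6.7082*I)
4957/F + 3470/(-2347) = 4957/(-172 + 3*I*√5) + 3470/(-2347) = 4957/(-172 + 3*I*√5) + 3470*(-1/2347) = 4957/(-172 + 3*I*√5) - 3470/2347 = -3470/2347 + 4957/(-172 + 3*I*√5)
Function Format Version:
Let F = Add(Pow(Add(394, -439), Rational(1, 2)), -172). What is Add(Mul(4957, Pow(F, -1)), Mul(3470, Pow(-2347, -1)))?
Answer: Add(Rational(-2103874218, 69539263), Mul(Rational(-14871, 29629), I, Pow(5, Rational(1, 2)))) ≈ Add(-30.254, Mul(-1.1223, I))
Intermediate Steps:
F = Add(-172, Mul(3, I, Pow(5, Rational(1, 2)))) (F = Add(Pow(-45, Rational(1, 2)), -172) = Add(Mul(3, I, Pow(5, Rational(1, 2))), -172) = Add(-172, Mul(3, I, Pow(5, Rational(1, 2)))) ≈ Add(-172.00, Mul(6.7082, I)))
Add(Mul(4957, Pow(F, -1)), Mul(3470, Pow(-2347, -1))) = Add(Mul(4957, Pow(Add(-172, Mul(3, I, Pow(5, Rational(1, 2)))), -1)), Mul(3470, Pow(-2347, -1))) = Add(Mul(4957, Pow(Add(-172, Mul(3, I, Pow(5, Rational(1, 2)))), -1)), Mul(3470, Rational(-1, 2347))) = Add(Mul(4957, Pow(Add(-172, Mul(3, I, Pow(5, Rational(1, 2)))), -1)), Rational(-3470, 2347)) = Add(Rational(-3470, 2347), Mul(4957, Pow(Add(-172, Mul(3, I, Pow(5, Rational(1, 2)))), -1)))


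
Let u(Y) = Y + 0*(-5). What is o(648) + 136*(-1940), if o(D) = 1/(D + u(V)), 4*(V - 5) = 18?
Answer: -346949598/1315 ≈ -2.6384e+5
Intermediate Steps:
V = 19/2 (V = 5 + (1/4)*18 = 5 + 9/2 = 19/2 ≈ 9.5000)
u(Y) = Y (u(Y) = Y + 0 = Y)
o(D) = 1/(19/2 + D) (o(D) = 1/(D + 19/2) = 1/(19/2 + D))
o(648) + 136*(-1940) = 2/(19 + 2*648) + 136*(-1940) = 2/(19 + 1296) - 263840 = 2/1315 - 263840 = -346949598/1315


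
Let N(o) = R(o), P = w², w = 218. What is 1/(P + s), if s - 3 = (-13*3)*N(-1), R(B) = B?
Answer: 1/47566 ≈ 2.1023e-5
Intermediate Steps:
P = 47524 (P = 218² = 47524)
N(o) = o
s = 42 (s = 3 - 13*3*(-1) = 3 - 39*(-1) = 3 + 39 = 42)
1/(P + s) = 1/(47524 + 42) = 1/47566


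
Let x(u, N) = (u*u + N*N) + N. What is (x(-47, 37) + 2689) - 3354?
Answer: 2950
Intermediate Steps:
x(u, N) = N + N² + u² (x(u, N) = (u² + N²) + N = (N² + u²) + N = N + N² + u²)
(x(-47, 37) + 2689) - 3354 = ((37 + 37² + (-47)²) + 2689) - 3354 = ((37 + 1369 + 2209) + 2689) - 3354 = (3615 + 2689) - 3354 = 6304 - 3354 = 2950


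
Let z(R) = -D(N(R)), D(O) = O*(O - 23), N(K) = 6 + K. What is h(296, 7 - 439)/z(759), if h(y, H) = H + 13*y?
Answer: -244/40545 ≈ -0.0060180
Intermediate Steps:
D(O) = O*(-23 + O)
z(R) = -(-17 + R)*(6 + R) (z(R) = -(6 + R)*(-23 + (6 + R)) = -(6 + R)*(-17 + R) = -(-17 + R)*(6 + R))
h(296, 7 - 439)/z(759) = ((7 - 439) + 13*296)/((-(-17 + 759)*(6 + 759))) = (-432 + 3848)/((-1*742*765)) = 3416/(-567630) = 3416*(-1/567630) = -244/40545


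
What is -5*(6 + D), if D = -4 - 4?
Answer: 10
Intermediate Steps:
D = -8
-5*(6 + D) = -5*(6 - 8) = -5*(-2) = 10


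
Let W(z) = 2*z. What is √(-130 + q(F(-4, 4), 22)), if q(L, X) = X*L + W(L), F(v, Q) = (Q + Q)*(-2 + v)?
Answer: I*√1282 ≈ 35.805*I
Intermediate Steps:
F(v, Q) = 2*Q*(-2 + v) (F(v, Q) = (2*Q)*(-2 + v) = 2*Q*(-2 + v))
q(L, X) = 2*L + L*X (q(L, X) = X*L + 2*L = L*X + 2*L = 2*L + L*X)
√(-130 + q(F(-4, 4), 22)) = √(-130 + (2*4*(-2 - 4))*(2 + 22)) = √(-130 + (2*4*(-6))*24) = √(-130 - 48*24) = √(-130 - 1152) = √(-1282) = I*√1282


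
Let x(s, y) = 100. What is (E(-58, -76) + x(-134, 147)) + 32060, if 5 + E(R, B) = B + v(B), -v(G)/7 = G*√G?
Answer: 32079 + 1064*I*√19 ≈ 32079.0 + 4637.9*I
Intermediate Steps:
v(G) = -7*G^(3/2) (v(G) = -7*G*√G = -7*G^(3/2))
E(R, B) = -5 + B - 7*B^(3/2) (E(R, B) = -5 + (B - 7*B^(3/2)) = -5 + B - 7*B^(3/2))
(E(-58, -76) + x(-134, 147)) + 32060 = ((-5 - 76 - (-1064)*I*√19) + 100) + 32060 = ((-5 - 76 + 1064*I*√19) + 100) + 32060 = ((-81 + 1064*I*√19) + 100) + 32060 = (19 + 1064*I*√19) + 32060 = 32079 + 1064*I*√19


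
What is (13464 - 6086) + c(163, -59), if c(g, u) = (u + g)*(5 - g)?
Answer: -9054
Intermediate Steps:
c(g, u) = (5 - g)*(g + u) (c(g, u) = (g + u)*(5 - g) = (5 - g)*(g + u))
(13464 - 6086) + c(163, -59) = (13464 - 6086) + (-1*163² + 5*163 + 5*(-59) - 1*163*(-59)) = 7378 + (-1*26569 + 815 - 295 + 9617) = 7378 + (-26569 + 815 - 295 + 9617) = 7378 - 16432 = -9054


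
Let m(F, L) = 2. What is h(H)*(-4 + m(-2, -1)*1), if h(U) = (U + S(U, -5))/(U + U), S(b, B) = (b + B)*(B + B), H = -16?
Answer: 97/8 ≈ 12.125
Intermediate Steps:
S(b, B) = 2*B*(B + b) (S(b, B) = (B + b)*(2*B) = 2*B*(B + b))
h(U) = (50 - 9*U)/(2*U) (h(U) = (U + 2*(-5)*(-5 + U))/(U + U) = (U + (50 - 10*U))/((2*U)) = (50 - 9*U)*(1/(2*U)) = (50 - 9*U)/(2*U))
h(H)*(-4 + m(-2, -1)*1) = (-9/2 + 25/(-16))*(-4 + 2*1) = (-9/2 + 25*(-1/16))*(-4 + 2) = (-9/2 - 25/16)*(-2) = -97/16*(-2) = 97/8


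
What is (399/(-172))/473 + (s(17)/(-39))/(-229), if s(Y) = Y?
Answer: -2180417/726590436 ≈ -0.0030009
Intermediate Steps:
(399/(-172))/473 + (s(17)/(-39))/(-229) = (399/(-172))/473 + (17/(-39))/(-229) = (399*(-1/172))*(1/473) + (17*(-1/39))*(-1/229) = -399/172*1/473 - 17/39*(-1/229) = -399/81356 + 17/8931 = -2180417/726590436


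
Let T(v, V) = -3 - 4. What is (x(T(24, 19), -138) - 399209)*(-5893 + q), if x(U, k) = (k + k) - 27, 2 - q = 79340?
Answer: 34050807272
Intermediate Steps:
T(v, V) = -7
q = -79338 (q = 2 - 1*79340 = 2 - 79340 = -79338)
x(U, k) = -27 + 2*k (x(U, k) = 2*k - 27 = -27 + 2*k)
(x(T(24, 19), -138) - 399209)*(-5893 + q) = ((-27 + 2*(-138)) - 399209)*(-5893 - 79338) = ((-27 - 276) - 399209)*(-85231) = (-303 - 399209)*(-85231) = -399512*(-85231) = 34050807272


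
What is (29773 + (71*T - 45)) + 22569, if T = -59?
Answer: 48108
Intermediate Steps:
(29773 + (71*T - 45)) + 22569 = (29773 + (71*(-59) - 45)) + 22569 = (29773 + (-4189 - 45)) + 22569 = (29773 - 4234) + 22569 = 25539 + 22569 = 48108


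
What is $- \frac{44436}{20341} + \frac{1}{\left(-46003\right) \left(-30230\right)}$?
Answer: $- \frac{61795842760499}{28287632505290} \approx -2.1846$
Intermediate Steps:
$- \frac{44436}{20341} + \frac{1}{\left(-46003\right) \left(-30230\right)} = \left(-44436\right) \frac{1}{20341} - - \frac{1}{1390670690} = - \frac{44436}{20341} + \frac{1}{1390670690} = - \frac{61795842760499}{28287632505290}$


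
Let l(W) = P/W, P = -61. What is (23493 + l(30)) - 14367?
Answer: 273719/30 ≈ 9124.0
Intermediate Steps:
l(W) = -61/W
(23493 + l(30)) - 14367 = (23493 - 61/30) - 14367 = 704729/30 - 14367 = 273719/30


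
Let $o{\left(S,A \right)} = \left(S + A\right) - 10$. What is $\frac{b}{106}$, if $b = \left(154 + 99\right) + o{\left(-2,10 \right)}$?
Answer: $\frac{251}{106} \approx 2.3679$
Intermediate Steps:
$o{\left(S,A \right)} = -10 + A + S$ ($o{\left(S,A \right)} = \left(A + S\right) - 10 = -10 + A + S$)
$b = 251$ ($b = \left(154 + 99\right) - 2 = 253 - 2 = 251$)
$\frac{b}{106} = \frac{1}{106} \cdot 251 = \frac{251}{106}$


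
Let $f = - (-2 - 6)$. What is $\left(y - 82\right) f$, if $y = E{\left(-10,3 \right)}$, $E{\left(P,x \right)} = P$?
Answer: $-736$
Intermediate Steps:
$f = 8$ ($f = \left(-1\right) \left(-8\right) = 8$)
$y = -10$
$\left(y - 82\right) f = \left(-10 - 82\right) 8 = \left(-92\right) 8 = -736$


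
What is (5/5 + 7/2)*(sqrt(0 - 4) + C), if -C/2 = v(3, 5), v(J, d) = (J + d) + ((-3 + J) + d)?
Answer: -117 + 9*I ≈ -117.0 + 9.0*I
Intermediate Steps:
v(J, d) = -3 + 2*J + 2*d (v(J, d) = (J + d) + (-3 + J + d) = -3 + 2*J + 2*d)
C = -26 (C = -2*(-3 + 2*3 + 2*5) = -2*(-3 + 6 + 10) = -2*13 = -26)
(5/5 + 7/2)*(sqrt(0 - 4) + C) = (5/5 + 7/2)*(sqrt(0 - 4) - 26) = (5*(1/5) + 7*(1/2))*(sqrt(-4) - 26) = (1 + 7/2)*(2*I - 26) = 9*(-26 + 2*I)/2 = -117 + 9*I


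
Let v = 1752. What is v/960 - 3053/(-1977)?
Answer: 266441/79080 ≈ 3.3693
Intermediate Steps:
v/960 - 3053/(-1977) = 1752/960 - 3053/(-1977) = 1752*(1/960) - 3053*(-1/1977) = 73/40 + 3053/1977 = 266441/79080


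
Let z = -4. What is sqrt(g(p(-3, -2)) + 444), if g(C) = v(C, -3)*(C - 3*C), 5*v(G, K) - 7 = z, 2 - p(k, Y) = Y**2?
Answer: 6*sqrt(310)/5 ≈ 21.128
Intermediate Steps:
p(k, Y) = 2 - Y**2
v(G, K) = 3/5 (v(G, K) = 7/5 + (1/5)*(-4) = 7/5 - 4/5 = 3/5)
g(C) = -6*C/5 (g(C) = 3*(C - 3*C)/5 = 3*(-2*C)/5 = -6*C/5)
sqrt(g(p(-3, -2)) + 444) = sqrt(-6*(2 - 1*(-2)**2)/5 + 444) = sqrt(-6*(2 - 1*4)/5 + 444) = sqrt(-6*(2 - 4)/5 + 444) = sqrt(-6/5*(-2) + 444) = sqrt(12/5 + 444) = sqrt(2232/5) = 6*sqrt(310)/5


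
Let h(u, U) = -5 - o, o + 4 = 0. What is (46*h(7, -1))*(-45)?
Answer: 2070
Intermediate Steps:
o = -4 (o = -4 + 0 = -4)
h(u, U) = -1 (h(u, U) = -5 - 1*(-4) = -5 + 4 = -1)
(46*h(7, -1))*(-45) = (46*(-1))*(-45) = -46*(-45) = 2070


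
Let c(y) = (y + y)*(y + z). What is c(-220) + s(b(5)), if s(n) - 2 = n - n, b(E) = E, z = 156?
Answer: 28162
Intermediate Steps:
c(y) = 2*y*(156 + y) (c(y) = (y + y)*(y + 156) = (2*y)*(156 + y) = 2*y*(156 + y))
s(n) = 2 (s(n) = 2 + (n - n) = 2 + 0 = 2)
c(-220) + s(b(5)) = 2*(-220)*(156 - 220) + 2 = 2*(-220)*(-64) + 2 = 28160 + 2 = 28162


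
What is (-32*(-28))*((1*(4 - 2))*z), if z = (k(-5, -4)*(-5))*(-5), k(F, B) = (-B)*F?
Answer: -896000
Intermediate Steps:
k(F, B) = -B*F
z = -500 (z = (-1*(-4)*(-5)*(-5))*(-5) = -20*(-5)*(-5) = 100*(-5) = -500)
(-32*(-28))*((1*(4 - 2))*z) = (-32*(-28))*((1*(4 - 2))*(-500)) = 896*((1*2)*(-500)) = 896*(2*(-500)) = 896*(-1000) = -896000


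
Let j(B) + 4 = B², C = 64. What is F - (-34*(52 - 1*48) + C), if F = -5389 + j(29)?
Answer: -4480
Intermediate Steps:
j(B) = -4 + B²
F = -4552 (F = -5389 + (-4 + 29²) = -5389 + (-4 + 841) = -5389 + 837 = -4552)
F - (-34*(52 - 1*48) + C) = -4552 - (-34*(52 - 1*48) + 64) = -4552 - (-34*(52 - 48) + 64) = -4552 - (-34*4 + 64) = -4552 - (-136 + 64) = -4552 - 1*(-72) = -4552 + 72 = -4480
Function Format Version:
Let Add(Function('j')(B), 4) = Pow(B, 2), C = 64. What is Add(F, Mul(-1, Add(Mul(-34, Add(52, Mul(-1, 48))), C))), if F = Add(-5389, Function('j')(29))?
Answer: -4480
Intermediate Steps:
Function('j')(B) = Add(-4, Pow(B, 2))
F = -4552 (F = Add(-5389, Add(-4, Pow(29, 2))) = Add(-5389, Add(-4, 841)) = Add(-5389, 837) = -4552)
Add(F, Mul(-1, Add(Mul(-34, Add(52, Mul(-1, 48))), C))) = Add(-4552, Mul(-1, Add(Mul(-34, Add(52, Mul(-1, 48))), 64))) = Add(-4552, Mul(-1, Add(Mul(-34, Add(52, -48)), 64))) = Add(-4552, Mul(-1, Add(Mul(-34, 4), 64))) = Add(-4552, Mul(-1, Add(-136, 64))) = Add(-4552, Mul(-1, -72)) = Add(-4552, 72) = -4480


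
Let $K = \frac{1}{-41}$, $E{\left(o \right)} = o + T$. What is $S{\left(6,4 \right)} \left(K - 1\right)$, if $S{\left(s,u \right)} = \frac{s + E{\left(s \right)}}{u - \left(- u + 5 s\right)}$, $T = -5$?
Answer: $\frac{147}{451} \approx 0.32594$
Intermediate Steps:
$E{\left(o \right)} = -5 + o$ ($E{\left(o \right)} = o - 5 = -5 + o$)
$S{\left(s,u \right)} = \frac{-5 + 2 s}{- 5 s + 2 u}$ ($S{\left(s,u \right)} = \frac{s + \left(-5 + s\right)}{u - \left(- u + 5 s\right)} = \frac{-5 + 2 s}{u - \left(- u + 5 s\right)} = \frac{-5 + 2 s}{- 5 s + 2 u}$)
$K = - \frac{1}{41} \approx -0.02439$
$S{\left(6,4 \right)} \left(K - 1\right) = \frac{5 - 12}{\left(-2\right) 4 + 5 \cdot 6} \left(- \frac{1}{41} - 1\right) = \frac{5 - 12}{-8 + 30} \left(- \frac{42}{41}\right) = \frac{1}{22} \left(-7\right) \left(- \frac{42}{41}\right) = \left(- \frac{7}{22}\right) \left(- \frac{42}{41}\right) = \frac{147}{451}$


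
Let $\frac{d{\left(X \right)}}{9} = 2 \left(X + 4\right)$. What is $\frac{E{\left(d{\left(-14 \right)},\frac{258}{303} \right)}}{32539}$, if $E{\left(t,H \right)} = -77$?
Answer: $- \frac{77}{32539} \approx -0.0023664$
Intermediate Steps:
$d{\left(X \right)} = 72 + 18 X$ ($d{\left(X \right)} = 9 \cdot 2 \left(X + 4\right) = 9 \cdot 2 \left(4 + X\right) = 9 \left(8 + 2 X\right) = 72 + 18 X$)
$\frac{E{\left(d{\left(-14 \right)},\frac{258}{303} \right)}}{32539} = - \frac{77}{32539}$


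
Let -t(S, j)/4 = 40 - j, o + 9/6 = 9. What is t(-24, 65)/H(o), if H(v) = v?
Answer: 40/3 ≈ 13.333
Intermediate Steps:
o = 15/2 (o = -3/2 + 9 = 15/2 ≈ 7.5000)
t(S, j) = -160 + 4*j (t(S, j) = -4*(40 - j) = -160 + 4*j)
t(-24, 65)/H(o) = (-160 + 4*65)/(15/2) = (-160 + 260)*(2/15) = 100*(2/15) = 40/3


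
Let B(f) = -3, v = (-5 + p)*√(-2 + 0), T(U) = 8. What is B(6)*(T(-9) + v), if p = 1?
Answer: -24 + 12*I*√2 ≈ -24.0 + 16.971*I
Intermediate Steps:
v = -4*I*√2 (v = (-5 + 1)*√(-2 + 0) = -4*I*√2 ≈ -5.6569*I)
B(6)*(T(-9) + v) = -3*(8 - 4*I*√2) = -24 + 12*I*√2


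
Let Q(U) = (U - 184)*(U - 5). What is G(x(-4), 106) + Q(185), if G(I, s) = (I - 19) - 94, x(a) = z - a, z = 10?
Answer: 81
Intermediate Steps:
x(a) = 10 - a
Q(U) = (-184 + U)*(-5 + U)
G(I, s) = -113 + I (G(I, s) = (-19 + I) - 94 = -113 + I)
G(x(-4), 106) + Q(185) = (-113 + (10 - 1*(-4))) + (920 + 185² - 189*185) = (-113 + (10 + 4)) + (920 + 34225 - 34965) = (-113 + 14) + 180 = -99 + 180 = 81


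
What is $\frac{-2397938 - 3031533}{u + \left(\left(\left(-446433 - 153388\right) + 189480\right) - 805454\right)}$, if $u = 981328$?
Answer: $\frac{5429471}{234467} \approx 23.157$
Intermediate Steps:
$\frac{-2397938 - 3031533}{u + \left(\left(\left(-446433 - 153388\right) + 189480\right) - 805454\right)} = \frac{-2397938 - 3031533}{981328 + \left(\left(\left(-446433 - 153388\right) + 189480\right) - 805454\right)} = - \frac{5429471}{981328 + \left(\left(-599821 + 189480\right) - 805454\right)} = - \frac{5429471}{981328 - 1215795} = - \frac{5429471}{-234467} = \left(-5429471\right) \left(- \frac{1}{234467}\right) = \frac{5429471}{234467}$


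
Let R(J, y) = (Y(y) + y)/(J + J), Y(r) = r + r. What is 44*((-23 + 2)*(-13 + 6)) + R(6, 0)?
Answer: 6468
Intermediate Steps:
Y(r) = 2*r
R(J, y) = 3*y/(2*J) (R(J, y) = (2*y + y)/(J + J) = (3*y)/((2*J)) = (3*y)*(1/(2*J)) = 3*y/(2*J))
44*((-23 + 2)*(-13 + 6)) + R(6, 0) = 44*((-23 + 2)*(-13 + 6)) + (3/2)*0/6 = 44*(-21*(-7)) + (3/2)*0*(⅙) = 44*147 + 0 = 6468 + 0 = 6468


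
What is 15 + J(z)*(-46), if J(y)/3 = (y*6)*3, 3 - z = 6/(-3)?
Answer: -12405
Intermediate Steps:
z = 5 (z = 3 - 6/(-3) = 3 - 6*(-1)/3 = 3 - 1*(-2) = 3 + 2 = 5)
J(y) = 54*y (J(y) = 3*((y*6)*3) = 3*((6*y)*3) = 3*(18*y) = 54*y)
15 + J(z)*(-46) = 15 + (54*5)*(-46) = 15 + 270*(-46) = 15 - 12420 = -12405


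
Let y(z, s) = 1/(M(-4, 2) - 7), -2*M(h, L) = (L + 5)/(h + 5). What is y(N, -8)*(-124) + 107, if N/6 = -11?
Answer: 2495/21 ≈ 118.81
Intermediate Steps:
N = -66 (N = 6*(-11) = -66)
M(h, L) = -(5 + L)/(2*(5 + h)) (M(h, L) = -(L + 5)/(2*(h + 5)) = -(5 + L)/(2*(5 + h)))
y(z, s) = -2/21 (y(z, s) = 1/((-5 - 1*2)/(2*(5 - 4)) - 7) = 1/((½)*(-5 - 2)/1 - 7) = 1/((½)*1*(-7) - 7) = 1/(-7/2 - 7) = 1/(-21/2) = -2/21)
y(N, -8)*(-124) + 107 = -2/21*(-124) + 107 = 248/21 + 107 = 2495/21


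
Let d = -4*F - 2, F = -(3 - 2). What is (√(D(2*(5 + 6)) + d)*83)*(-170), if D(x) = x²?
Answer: -126990*√6 ≈ -3.1106e+5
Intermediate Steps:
F = -1 (F = -1*1 = -1)
d = 2 (d = -4*(-1) - 2 = 4 - 2 = 2)
(√(D(2*(5 + 6)) + d)*83)*(-170) = (√((2*(5 + 6))² + 2)*83)*(-170) = (√((2*11)² + 2)*83)*(-170) = (√(22² + 2)*83)*(-170) = (√(484 + 2)*83)*(-170) = (√486*83)*(-170) = ((9*√6)*83)*(-170) = (747*√6)*(-170) = -126990*√6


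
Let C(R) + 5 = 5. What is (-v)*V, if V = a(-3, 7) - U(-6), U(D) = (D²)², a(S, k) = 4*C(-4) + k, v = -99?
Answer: -127611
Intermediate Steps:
C(R) = 0 (C(R) = -5 + 5 = 0)
a(S, k) = k (a(S, k) = 4*0 + k = 0 + k = k)
U(D) = D⁴
V = -1289 (V = 7 - 1*(-6)⁴ = 7 - 1*1296 = 7 - 1296 = -1289)
(-v)*V = -1*(-99)*(-1289) = 99*(-1289) = -127611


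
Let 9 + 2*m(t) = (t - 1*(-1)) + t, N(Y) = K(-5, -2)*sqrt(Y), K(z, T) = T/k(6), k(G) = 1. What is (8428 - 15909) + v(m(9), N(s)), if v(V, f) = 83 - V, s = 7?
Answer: -7403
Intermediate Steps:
K(z, T) = T (K(z, T) = T/1 = T*1 = T)
N(Y) = -2*sqrt(Y)
m(t) = -4 + t (m(t) = -9/2 + ((t - 1*(-1)) + t)/2 = -9/2 + ((t + 1) + t)/2 = -9/2 + ((1 + t) + t)/2 = -9/2 + (1 + 2*t)/2 = -9/2 + (1/2 + t) = -4 + t)
(8428 - 15909) + v(m(9), N(s)) = (8428 - 15909) + (83 - (-4 + 9)) = -7481 + (83 - 1*5) = -7481 + (83 - 5) = -7481 + 78 = -7403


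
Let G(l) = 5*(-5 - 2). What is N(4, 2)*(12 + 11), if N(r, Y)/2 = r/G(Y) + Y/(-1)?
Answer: -3404/35 ≈ -97.257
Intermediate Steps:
G(l) = -35 (G(l) = 5*(-7) = -35)
N(r, Y) = -2*Y - 2*r/35 (N(r, Y) = 2*(r/(-35) + Y/(-1)) = 2*(r*(-1/35) + Y*(-1)) = 2*(-r/35 - Y) = 2*(-Y - r/35) = -2*Y - 2*r/35)
N(4, 2)*(12 + 11) = (-2*2 - 2/35*4)*(12 + 11) = (-4 - 8/35)*23 = -148/35*23 = -3404/35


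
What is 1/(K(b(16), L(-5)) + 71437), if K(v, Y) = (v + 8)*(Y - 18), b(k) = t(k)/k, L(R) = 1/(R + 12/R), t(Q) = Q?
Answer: 37/2637130 ≈ 1.4030e-5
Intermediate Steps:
b(k) = 1 (b(k) = k/k = 1)
K(v, Y) = (-18 + Y)*(8 + v) (K(v, Y) = (8 + v)*(-18 + Y) = (-18 + Y)*(8 + v))
1/(K(b(16), L(-5)) + 71437) = 1/((-144 - 18*1 + 8*(-5/(12 + (-5)**2)) - 5/(12 + (-5)**2)*1) + 71437) = 1/((-144 - 18 + 8*(-5/(12 + 25)) - 5/(12 + 25)*1) + 71437) = 1/((-144 - 18 + 8*(-5/37) - 5/37*1) + 71437) = 1/((-144 - 18 - 40/37 - 5/37) + 71437) = 1/(-6039/37 + 71437) = 1/(2637130/37) = 37/2637130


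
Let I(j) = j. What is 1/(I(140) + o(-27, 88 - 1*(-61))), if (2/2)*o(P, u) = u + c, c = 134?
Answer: 1/423 ≈ 0.0023641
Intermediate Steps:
o(P, u) = 134 + u (o(P, u) = u + 134 = 134 + u)
1/(I(140) + o(-27, 88 - 1*(-61))) = 1/(140 + (134 + (88 - 1*(-61)))) = 1/(140 + (134 + (88 + 61))) = 1/(140 + (134 + 149)) = 1/(140 + 283) = 1/423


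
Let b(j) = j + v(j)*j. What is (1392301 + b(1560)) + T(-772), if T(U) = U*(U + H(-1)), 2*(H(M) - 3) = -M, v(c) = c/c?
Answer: 1988703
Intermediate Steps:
v(c) = 1
H(M) = 3 - M/2 (H(M) = 3 + (-M)/2 = 3 - M/2)
b(j) = 2*j (b(j) = j + 1*j = j + j = 2*j)
T(U) = U*(7/2 + U) (T(U) = U*(U + (3 - 1/2*(-1))) = U*(U + (3 + 1/2)) = U*(U + 7/2) = U*(7/2 + U))
(1392301 + b(1560)) + T(-772) = (1392301 + 2*1560) + (1/2)*(-772)*(7 + 2*(-772)) = (1392301 + 3120) + (1/2)*(-772)*(7 - 1544) = 1395421 + (1/2)*(-772)*(-1537) = 1395421 + 593282 = 1988703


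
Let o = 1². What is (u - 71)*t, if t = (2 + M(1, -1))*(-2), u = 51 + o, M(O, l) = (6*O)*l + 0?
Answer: -152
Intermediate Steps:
o = 1
M(O, l) = 6*O*l (M(O, l) = 6*O*l + 0 = 6*O*l)
u = 52 (u = 51 + 1 = 52)
t = 8 (t = (2 + 6*1*(-1))*(-2) = (2 - 6)*(-2) = -4*(-2) = 8)
(u - 71)*t = (52 - 71)*8 = -19*8 = -152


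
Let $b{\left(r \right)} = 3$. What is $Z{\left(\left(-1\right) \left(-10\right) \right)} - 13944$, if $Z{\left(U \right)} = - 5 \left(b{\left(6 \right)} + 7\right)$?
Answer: $-13994$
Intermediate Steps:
$Z{\left(U \right)} = -50$ ($Z{\left(U \right)} = - 5 \left(3 + 7\right) = \left(-5\right) 10 = -50$)
$Z{\left(\left(-1\right) \left(-10\right) \right)} - 13944 = -50 - 13944 = -13994$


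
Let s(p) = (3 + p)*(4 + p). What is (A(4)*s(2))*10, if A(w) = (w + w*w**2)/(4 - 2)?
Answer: 10200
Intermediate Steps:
A(w) = w/2 + w**3/2 (A(w) = (w + w**3)/2 = (w + w**3)*(1/2) = w/2 + w**3/2)
(A(4)*s(2))*10 = (((1/2)*4*(1 + 4**2))*(12 + 2**2 + 7*2))*10 = (((1/2)*4*(1 + 16))*(12 + 4 + 14))*10 = (((1/2)*4*17)*30)*10 = (34*30)*10 = 1020*10 = 10200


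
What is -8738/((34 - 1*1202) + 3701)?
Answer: -514/149 ≈ -3.4497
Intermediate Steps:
-8738/((34 - 1*1202) + 3701) = -8738/((34 - 1202) + 3701) = -8738/(-1168 + 3701) = -8738/2533 = -8738*1/2533 = -514/149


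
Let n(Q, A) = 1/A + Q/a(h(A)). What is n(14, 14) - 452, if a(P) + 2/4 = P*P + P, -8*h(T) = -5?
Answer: -196247/462 ≈ -424.78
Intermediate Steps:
h(T) = 5/8 (h(T) = -⅛*(-5) = 5/8)
a(P) = -½ + P + P² (a(P) = -½ + (P*P + P) = -½ + (P² + P) = -½ + (P + P²) = -½ + P + P²)
n(Q, A) = 1/A + 64*Q/33 (n(Q, A) = 1/A + Q/(-½ + 5/8 + (5/8)²) = 1/A + Q/(-½ + 5/8 + 25/64) = 1/A + Q/(33/64) = 1/A + Q*(64/33) = 1/A + 64*Q/33)
n(14, 14) - 452 = (1/14 + (64/33)*14) - 452 = (1/14 + 896/33) - 452 = 12577/462 - 452 = -196247/462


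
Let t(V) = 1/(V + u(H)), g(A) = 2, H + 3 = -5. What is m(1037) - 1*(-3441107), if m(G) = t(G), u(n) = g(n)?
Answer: 3575310174/1039 ≈ 3.4411e+6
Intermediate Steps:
H = -8 (H = -3 - 5 = -8)
u(n) = 2
t(V) = 1/(2 + V) (t(V) = 1/(V + 2) = 1/(2 + V))
m(G) = 1/(2 + G)
m(1037) - 1*(-3441107) = 1/(2 + 1037) - 1*(-3441107) = 1/1039 + 3441107 = 3575310174/1039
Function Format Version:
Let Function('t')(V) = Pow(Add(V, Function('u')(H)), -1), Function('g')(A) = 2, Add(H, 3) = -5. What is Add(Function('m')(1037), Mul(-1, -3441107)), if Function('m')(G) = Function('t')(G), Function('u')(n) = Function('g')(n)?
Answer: Rational(3575310174, 1039) ≈ 3.4411e+6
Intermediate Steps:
H = -8 (H = Add(-3, -5) = -8)
Function('u')(n) = 2
Function('t')(V) = Pow(Add(2, V), -1) (Function('t')(V) = Pow(Add(V, 2), -1) = Pow(Add(2, V), -1))
Function('m')(G) = Pow(Add(2, G), -1)
Add(Function('m')(1037), Mul(-1, -3441107)) = Add(Pow(Add(2, 1037), -1), Mul(-1, -3441107)) = Add(Pow(1039, -1), 3441107) = Add(Rational(1, 1039), 3441107) = Rational(3575310174, 1039)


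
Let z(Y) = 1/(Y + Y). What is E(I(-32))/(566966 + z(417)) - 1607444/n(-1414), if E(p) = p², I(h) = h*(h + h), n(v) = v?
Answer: 382512783400642/334304699015 ≈ 1144.2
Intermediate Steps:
I(h) = 2*h² (I(h) = h*(2*h) = 2*h²)
z(Y) = 1/(2*Y)
E(I(-32))/(566966 + z(417)) - 1607444/n(-1414) = (2*(-32)²)²/(566966 + (½)/417) - 1607444/(-1414) = (2*1024)²/(566966 + (½)*(1/417)) - 1607444*(-1/1414) = 2048²/(566966 + 1/834) + 803722/707 = 4194304/(472849645/834) + 803722/707 = 4194304*(834/472849645) + 803722/707 = 3498049536/472849645 + 803722/707 = 382512783400642/334304699015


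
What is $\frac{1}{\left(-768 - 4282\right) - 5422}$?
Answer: $- \frac{1}{10472} \approx -9.5493 \cdot 10^{-5}$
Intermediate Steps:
$\frac{1}{\left(-768 - 4282\right) - 5422} = \frac{1}{-5050 - 5422} = \frac{1}{-10472} = - \frac{1}{10472}$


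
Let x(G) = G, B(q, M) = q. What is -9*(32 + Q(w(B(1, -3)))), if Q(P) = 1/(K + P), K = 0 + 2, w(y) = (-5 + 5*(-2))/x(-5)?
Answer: -1449/5 ≈ -289.80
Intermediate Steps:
w(y) = 3 (w(y) = (-5 + 5*(-2))/(-5) = (-5 - 10)*(-1/5) = -15*(-1/5) = 3)
K = 2
Q(P) = 1/(2 + P)
-9*(32 + Q(w(B(1, -3)))) = -9*(32 + 1/(2 + 3)) = -9*(32 + 1/5) = -9*161/5 = -1449/5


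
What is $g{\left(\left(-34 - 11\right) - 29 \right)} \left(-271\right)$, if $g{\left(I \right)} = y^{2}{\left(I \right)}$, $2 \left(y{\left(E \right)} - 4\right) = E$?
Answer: $-295119$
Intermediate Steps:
$y{\left(E \right)} = 4 + \frac{E}{2}$
$g{\left(I \right)} = \left(4 + \frac{I}{2}\right)^{2}$
$g{\left(\left(-34 - 11\right) - 29 \right)} \left(-271\right) = \frac{\left(8 - 74\right)^{2}}{4} \left(-271\right) = \frac{\left(-66\right)^{2}}{4} \left(-271\right) = \frac{1}{4} \cdot 4356 \left(-271\right) = 1089 \left(-271\right) = -295119$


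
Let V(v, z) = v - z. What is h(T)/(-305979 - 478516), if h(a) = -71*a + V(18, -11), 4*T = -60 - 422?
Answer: -17169/1568990 ≈ -0.010943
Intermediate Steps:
T = -241/2 (T = (-60 - 422)/4 = (¼)*(-482) = -241/2 ≈ -120.50)
h(a) = 29 - 71*a (h(a) = -71*a + (18 - 1*(-11)) = -71*a + (18 + 11) = -71*a + 29 = 29 - 71*a)
h(T)/(-305979 - 478516) = (29 - 71*(-241/2))/(-305979 - 478516) = (29 + 17111/2)/(-784495) = (17169/2)*(-1/784495) = -17169/1568990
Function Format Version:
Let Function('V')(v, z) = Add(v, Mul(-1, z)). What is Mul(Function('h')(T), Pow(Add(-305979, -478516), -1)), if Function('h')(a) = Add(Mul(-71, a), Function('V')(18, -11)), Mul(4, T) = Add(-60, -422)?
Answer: Rational(-17169, 1568990) ≈ -0.010943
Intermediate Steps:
T = Rational(-241, 2) (T = Mul(Rational(1, 4), Add(-60, -422)) = Mul(Rational(1, 4), -482) = Rational(-241, 2) ≈ -120.50)
Function('h')(a) = Add(29, Mul(-71, a)) (Function('h')(a) = Add(Mul(-71, a), Add(18, Mul(-1, -11))) = Add(Mul(-71, a), Add(18, 11)) = Add(Mul(-71, a), 29) = Add(29, Mul(-71, a)))
Mul(Function('h')(T), Pow(Add(-305979, -478516), -1)) = Mul(Add(29, Mul(-71, Rational(-241, 2))), Pow(Add(-305979, -478516), -1)) = Mul(Add(29, Rational(17111, 2)), Pow(-784495, -1)) = Mul(Rational(17169, 2), Rational(-1, 784495)) = Rational(-17169, 1568990)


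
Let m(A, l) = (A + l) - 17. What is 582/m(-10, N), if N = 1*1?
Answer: -291/13 ≈ -22.385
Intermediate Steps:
N = 1
m(A, l) = -17 + A + l
582/m(-10, N) = 582/(-17 - 10 + 1) = 582/(-26) = 582*(-1/26) = -291/13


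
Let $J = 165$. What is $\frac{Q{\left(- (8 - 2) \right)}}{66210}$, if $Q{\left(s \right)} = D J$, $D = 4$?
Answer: $\frac{22}{2207} \approx 0.0099683$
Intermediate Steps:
$Q{\left(s \right)} = 660$ ($Q{\left(s \right)} = 4 \cdot 165 = 660$)
$\frac{Q{\left(- (8 - 2) \right)}}{66210} = \frac{660}{66210} = 660 \cdot \frac{1}{66210} = \frac{22}{2207}$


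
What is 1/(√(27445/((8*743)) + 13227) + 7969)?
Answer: 47367736/377394839451 - 2*√116872017238/377394839451 ≈ 0.00012370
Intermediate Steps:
1/(√(27445/((8*743)) + 13227) + 7969) = 1/(√(27445/5944 + 13227) + 7969) = 1/(√(78648733/5944) + 7969) = 1/(√116872017238/2972 + 7969) = 1/(7969 + √116872017238/2972)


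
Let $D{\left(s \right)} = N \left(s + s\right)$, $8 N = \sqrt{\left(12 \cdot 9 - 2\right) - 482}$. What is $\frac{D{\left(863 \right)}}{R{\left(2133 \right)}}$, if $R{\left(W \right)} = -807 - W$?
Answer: $- \frac{863 i \sqrt{94}}{5880} \approx - 1.423 i$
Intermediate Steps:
$N = \frac{i \sqrt{94}}{4}$ ($N = \frac{\sqrt{\left(12 \cdot 9 - 2\right) - 482}}{8} = \frac{\sqrt{\left(108 - 2\right) - 482}}{8} = \frac{\sqrt{106 - 482}}{8} = \frac{\sqrt{-376}}{8} = \frac{2 i \sqrt{94}}{8} = \frac{i \sqrt{94}}{4} \approx 2.4238 i$)
$D{\left(s \right)} = \frac{i s \sqrt{94}}{2}$ ($D{\left(s \right)} = \frac{i \sqrt{94}}{4} \left(s + s\right) = \frac{i \sqrt{94}}{4} \cdot 2 s = \frac{i s \sqrt{94}}{2}$)
$\frac{D{\left(863 \right)}}{R{\left(2133 \right)}} = \frac{\frac{1}{2} i 863 \sqrt{94}}{-807 - 2133} = \frac{\frac{863}{2} i \sqrt{94}}{-807 - 2133} = \frac{\frac{863}{2} i \sqrt{94}}{-2940} = \frac{863 i \sqrt{94}}{2} \left(- \frac{1}{2940}\right) = - \frac{863 i \sqrt{94}}{5880}$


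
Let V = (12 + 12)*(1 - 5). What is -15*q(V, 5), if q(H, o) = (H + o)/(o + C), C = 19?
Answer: 455/8 ≈ 56.875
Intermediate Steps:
V = -96 (V = 24*(-4) = -96)
q(H, o) = (H + o)/(19 + o) (q(H, o) = (H + o)/(o + 19) = (H + o)/(19 + o))
-15*q(V, 5) = -15*(-96 + 5)/(19 + 5) = -15*(-91)/24 = -5*(-91)/8 = -15*(-91/24) = 455/8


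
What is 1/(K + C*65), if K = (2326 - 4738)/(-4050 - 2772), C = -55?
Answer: -379/1354791 ≈ -0.00027975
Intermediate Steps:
K = 134/379 (K = -2412/(-6822) = -2412*(-1/6822) = 134/379 ≈ 0.35356)
1/(K + C*65) = 1/(134/379 - 55*65) = 1/(134/379 - 3575) = 1/(-1354791/379) = -379/1354791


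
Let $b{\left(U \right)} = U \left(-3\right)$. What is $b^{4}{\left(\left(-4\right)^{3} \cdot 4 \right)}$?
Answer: $347892350976$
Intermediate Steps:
$b{\left(U \right)} = - 3 U$
$b^{4}{\left(\left(-4\right)^{3} \cdot 4 \right)} = \left(- 3 \left(-4\right)^{3} \cdot 4\right)^{4} = \left(- 3 \left(\left(-64\right) 4\right)\right)^{4} = \left(\left(-3\right) \left(-256\right)\right)^{4} = 768^{4} = 347892350976$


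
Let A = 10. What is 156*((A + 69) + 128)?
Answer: 32292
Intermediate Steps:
156*((A + 69) + 128) = 156*((10 + 69) + 128) = 156*(79 + 128) = 156*207 = 32292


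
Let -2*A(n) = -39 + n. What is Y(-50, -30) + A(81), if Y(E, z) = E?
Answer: -71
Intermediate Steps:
A(n) = 39/2 - n/2 (A(n) = -(-39 + n)/2 = 39/2 - n/2)
Y(-50, -30) + A(81) = -50 + (39/2 - ½*81) = -50 + (39/2 - 81/2) = -50 - 21 = -71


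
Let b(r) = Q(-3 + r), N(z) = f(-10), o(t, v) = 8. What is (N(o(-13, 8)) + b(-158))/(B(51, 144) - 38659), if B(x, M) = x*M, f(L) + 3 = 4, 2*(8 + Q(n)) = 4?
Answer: 1/6263 ≈ 0.00015967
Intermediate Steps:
Q(n) = -6 (Q(n) = -8 + (1/2)*4 = -8 + 2 = -6)
f(L) = 1 (f(L) = -3 + 4 = 1)
N(z) = 1
b(r) = -6
B(x, M) = M*x
(N(o(-13, 8)) + b(-158))/(B(51, 144) - 38659) = (1 - 6)/(144*51 - 38659) = -5/(7344 - 38659) = -5/(-31315) = -5*(-1/31315) = 1/6263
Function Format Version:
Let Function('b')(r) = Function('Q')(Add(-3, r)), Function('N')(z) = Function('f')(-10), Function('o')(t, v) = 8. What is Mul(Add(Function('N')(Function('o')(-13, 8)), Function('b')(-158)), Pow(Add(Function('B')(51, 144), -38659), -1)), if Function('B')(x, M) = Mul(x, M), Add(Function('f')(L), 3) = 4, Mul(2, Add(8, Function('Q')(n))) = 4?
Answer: Rational(1, 6263) ≈ 0.00015967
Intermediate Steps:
Function('Q')(n) = -6 (Function('Q')(n) = Add(-8, Mul(Rational(1, 2), 4)) = Add(-8, 2) = -6)
Function('f')(L) = 1 (Function('f')(L) = Add(-3, 4) = 1)
Function('N')(z) = 1
Function('b')(r) = -6
Function('B')(x, M) = Mul(M, x)
Mul(Add(Function('N')(Function('o')(-13, 8)), Function('b')(-158)), Pow(Add(Function('B')(51, 144), -38659), -1)) = Mul(Add(1, -6), Pow(Add(Mul(144, 51), -38659), -1)) = Mul(-5, Pow(Add(7344, -38659), -1)) = Mul(-5, Pow(-31315, -1)) = Mul(-5, Rational(-1, 31315)) = Rational(1, 6263)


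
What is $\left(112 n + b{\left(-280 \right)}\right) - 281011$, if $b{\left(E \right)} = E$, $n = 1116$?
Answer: $-156299$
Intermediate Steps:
$\left(112 n + b{\left(-280 \right)}\right) - 281011 = \left(112 \cdot 1116 - 280\right) - 281011 = \left(124992 - 280\right) - 281011 = 124712 - 281011 = -156299$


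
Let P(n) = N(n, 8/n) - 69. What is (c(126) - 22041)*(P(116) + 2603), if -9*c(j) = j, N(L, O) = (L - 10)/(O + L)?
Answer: -8553849295/153 ≈ -5.5908e+7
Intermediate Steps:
N(L, O) = (-10 + L)/(L + O)
P(n) = -69 + (-10 + n)/(n + 8/n) (P(n) = (-10 + n)/(n + 8/n) - 69 = -69 + (-10 + n)/(n + 8/n))
c(j) = -j/9
(c(126) - 22041)*(P(116) + 2603) = (-1/9*126 - 22041)*((-69 + (-10 + 116)/(116 + 8/116)) + 2603) = (-14 - 22041)*((-69 + 106/(116 + 8*(1/116))) + 2603) = -22055*((-69 + 106/(116 + 2/29)) + 2603) = -22055*((-69 + 106/(3366/29)) + 2603) = -22055*((-69 + (29/3366)*106) + 2603) = -22055*((-69 + 1537/1683) + 2603) = -22055*(-114590/1683 + 2603) = -22055*4266259/1683 = -8553849295/153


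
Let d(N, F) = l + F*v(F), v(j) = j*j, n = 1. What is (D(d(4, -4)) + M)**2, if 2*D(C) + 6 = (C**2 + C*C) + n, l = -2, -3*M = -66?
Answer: 76580001/4 ≈ 1.9145e+7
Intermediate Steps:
M = 22 (M = -1/3*(-66) = 22)
v(j) = j**2
d(N, F) = -2 + F**3 (d(N, F) = -2 + F*F**2 = -2 + F**3)
D(C) = -5/2 + C**2 (D(C) = -3 + ((C**2 + C*C) + 1)/2 = -3 + ((C**2 + C**2) + 1)/2 = -3 + (2*C**2 + 1)/2 = -3 + (1 + 2*C**2)/2 = -3 + (1/2 + C**2) = -5/2 + C**2)
(D(d(4, -4)) + M)**2 = ((-5/2 + (-2 + (-4)**3)**2) + 22)**2 = ((-5/2 + (-2 - 64)**2) + 22)**2 = ((-5/2 + (-66)**2) + 22)**2 = ((-5/2 + 4356) + 22)**2 = (8707/2 + 22)**2 = (8751/2)**2 = 76580001/4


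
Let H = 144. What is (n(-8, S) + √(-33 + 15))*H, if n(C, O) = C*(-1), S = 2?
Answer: 1152 + 432*I*√2 ≈ 1152.0 + 610.94*I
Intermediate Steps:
n(C, O) = -C
(n(-8, S) + √(-33 + 15))*H = (-1*(-8) + √(-33 + 15))*144 = (8 + √(-18))*144 = (8 + 3*I*√2)*144 = 1152 + 432*I*√2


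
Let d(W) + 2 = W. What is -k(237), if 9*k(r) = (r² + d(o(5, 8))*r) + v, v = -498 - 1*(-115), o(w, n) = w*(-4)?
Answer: -50572/9 ≈ -5619.1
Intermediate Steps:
o(w, n) = -4*w
d(W) = -2 + W
v = -383 (v = -498 + 115 = -383)
k(r) = -383/9 - 22*r/9 + r²/9 (k(r) = ((r² + (-2 - 4*5)*r) - 383)/9 = ((r² + (-2 - 20)*r) - 383)/9 = ((r² - 22*r) - 383)/9 = (-383 + r² - 22*r)/9 = -383/9 - 22*r/9 + r²/9)
-k(237) = -(-383/9 - 22/9*237 + (⅑)*237²) = -(-383/9 - 1738/3 + (⅑)*56169) = -(-383/9 - 1738/3 + 6241) = -1*50572/9 = -50572/9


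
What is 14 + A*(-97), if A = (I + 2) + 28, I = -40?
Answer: 984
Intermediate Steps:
A = -10 (A = (-40 + 2) + 28 = -38 + 28 = -10)
14 + A*(-97) = 14 - 10*(-97) = 14 + 970 = 984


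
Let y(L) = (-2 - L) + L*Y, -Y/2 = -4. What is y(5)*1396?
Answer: 46068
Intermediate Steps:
Y = 8 (Y = -2*(-4) = 8)
y(L) = -2 + 7*L (y(L) = (-2 - L) + L*8 = (-2 - L) + 8*L = -2 + 7*L)
y(5)*1396 = (-2 + 7*5)*1396 = (-2 + 35)*1396 = 33*1396 = 46068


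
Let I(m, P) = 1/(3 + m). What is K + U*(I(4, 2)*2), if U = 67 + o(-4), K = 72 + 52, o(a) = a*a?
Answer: 1034/7 ≈ 147.71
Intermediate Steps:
o(a) = a²
K = 124
U = 83 (U = 67 + (-4)² = 67 + 16 = 83)
K + U*(I(4, 2)*2) = 124 + 83*(2/(3 + 4)) = 124 + 83*(2/7) = 124 + 166/7 = 1034/7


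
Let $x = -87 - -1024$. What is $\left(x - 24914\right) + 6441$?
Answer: $-17536$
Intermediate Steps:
$x = 937$ ($x = -87 + 1024 = 937$)
$\left(x - 24914\right) + 6441 = \left(937 - 24914\right) + 6441 = -23977 + 6441 = -17536$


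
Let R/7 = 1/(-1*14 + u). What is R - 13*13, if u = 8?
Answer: -1021/6 ≈ -170.17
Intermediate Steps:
R = -7/6 (R = 7/(-1*14 + 8) = 7/(-14 + 8) = 7/(-6) = 7*(-⅙) = -7/6 ≈ -1.1667)
R - 13*13 = -7/6 - 13*13 = -7/6 - 169 = -1021/6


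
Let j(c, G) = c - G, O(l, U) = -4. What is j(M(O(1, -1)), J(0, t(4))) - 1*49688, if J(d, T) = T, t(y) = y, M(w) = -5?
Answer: -49697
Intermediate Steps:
j(M(O(1, -1)), J(0, t(4))) - 1*49688 = (-5 - 1*4) - 1*49688 = (-5 - 4) - 49688 = -9 - 49688 = -49697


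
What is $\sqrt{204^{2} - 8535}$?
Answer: $\sqrt{33081} \approx 181.88$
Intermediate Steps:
$\sqrt{204^{2} - 8535} = \sqrt{41616 - 8535} = \sqrt{33081}$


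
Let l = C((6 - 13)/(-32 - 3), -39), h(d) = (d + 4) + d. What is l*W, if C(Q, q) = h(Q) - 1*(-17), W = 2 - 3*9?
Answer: -535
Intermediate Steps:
W = -25 (W = 2 - 27 = -25)
h(d) = 4 + 2*d (h(d) = (4 + d) + d = 4 + 2*d)
C(Q, q) = 21 + 2*Q (C(Q, q) = (4 + 2*Q) - 1*(-17) = (4 + 2*Q) + 17 = 21 + 2*Q)
l = 107/5 (l = 21 + 2*((6 - 13)/(-32 - 3)) = 21 + 2*(-7/(-35)) = 21 + 2*(-7*(-1/35)) = 21 + 2*(⅕) = 21 + ⅖ = 107/5 ≈ 21.400)
l*W = (107/5)*(-25) = -535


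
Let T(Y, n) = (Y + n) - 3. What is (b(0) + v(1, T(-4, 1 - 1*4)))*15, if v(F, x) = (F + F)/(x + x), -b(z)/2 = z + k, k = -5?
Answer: 297/2 ≈ 148.50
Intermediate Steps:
b(z) = 10 - 2*z (b(z) = -2*(z - 5) = -2*(-5 + z) = 10 - 2*z)
T(Y, n) = -3 + Y + n
v(F, x) = F/x (v(F, x) = (2*F)/((2*x)) = (2*F)*(1/(2*x)) = F/x)
(b(0) + v(1, T(-4, 1 - 1*4)))*15 = ((10 - 2*0) + 1/(-3 - 4 + (1 - 1*4)))*15 = ((10 + 0) + 1/(-3 - 4 + (1 - 4)))*15 = (10 + 1/(-3 - 4 - 3))*15 = (10 + 1/(-10))*15 = (10 + 1*(-1/10))*15 = (10 - 1/10)*15 = (99/10)*15 = 297/2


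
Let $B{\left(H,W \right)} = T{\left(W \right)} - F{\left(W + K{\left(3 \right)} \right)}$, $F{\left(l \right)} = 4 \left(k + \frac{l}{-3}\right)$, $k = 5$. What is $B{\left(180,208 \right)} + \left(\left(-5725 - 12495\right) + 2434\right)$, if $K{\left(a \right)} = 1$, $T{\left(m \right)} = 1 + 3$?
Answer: $- \frac{46570}{3} \approx -15523.0$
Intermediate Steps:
$T{\left(m \right)} = 4$
$F{\left(l \right)} = 20 - \frac{4 l}{3}$ ($F{\left(l \right)} = 4 \left(5 + \frac{l}{-3}\right) = 4 \left(5 + l \left(- \frac{1}{3}\right)\right) = 4 \left(5 - \frac{l}{3}\right) = 20 - \frac{4 l}{3}$)
$B{\left(H,W \right)} = - \frac{44}{3} + \frac{4 W}{3}$ ($B{\left(H,W \right)} = 4 - \left(20 - \frac{4 \left(W + 1\right)}{3}\right) = 4 - \left(20 - \frac{4 \left(1 + W\right)}{3}\right) = 4 - \left(20 - \left(\frac{4}{3} + \frac{4 W}{3}\right)\right) = 4 - \left(\frac{56}{3} - \frac{4 W}{3}\right) = 4 + \left(- \frac{56}{3} + \frac{4 W}{3}\right) = - \frac{44}{3} + \frac{4 W}{3}$)
$B{\left(180,208 \right)} + \left(\left(-5725 - 12495\right) + 2434\right) = \left(- \frac{44}{3} + \frac{4}{3} \cdot 208\right) + \left(\left(-5725 - 12495\right) + 2434\right) = \left(- \frac{44}{3} + \frac{832}{3}\right) + \left(-18220 + 2434\right) = \frac{788}{3} - 15786 = - \frac{46570}{3}$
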